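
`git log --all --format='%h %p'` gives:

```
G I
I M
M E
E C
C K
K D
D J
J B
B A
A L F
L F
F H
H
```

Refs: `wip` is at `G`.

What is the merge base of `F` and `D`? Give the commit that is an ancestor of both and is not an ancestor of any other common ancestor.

Ancestors of F: {F, H}.
Ancestors of D: {A, B, D, F, H, J, L}.
Common ancestors: {F, H}.
Among these, F is not an ancestor of any other common ancestor — it is the merge base.

F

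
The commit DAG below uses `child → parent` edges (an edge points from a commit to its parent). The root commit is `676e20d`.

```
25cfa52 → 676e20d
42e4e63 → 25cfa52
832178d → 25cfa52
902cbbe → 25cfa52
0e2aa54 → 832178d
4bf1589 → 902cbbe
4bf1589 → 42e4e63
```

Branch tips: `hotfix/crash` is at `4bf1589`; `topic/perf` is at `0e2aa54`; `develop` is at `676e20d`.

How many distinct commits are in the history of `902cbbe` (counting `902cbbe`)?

Walking parent pointers from 902cbbe: reachable set = {25cfa52, 676e20d, 902cbbe}.
That is 3 commits.

3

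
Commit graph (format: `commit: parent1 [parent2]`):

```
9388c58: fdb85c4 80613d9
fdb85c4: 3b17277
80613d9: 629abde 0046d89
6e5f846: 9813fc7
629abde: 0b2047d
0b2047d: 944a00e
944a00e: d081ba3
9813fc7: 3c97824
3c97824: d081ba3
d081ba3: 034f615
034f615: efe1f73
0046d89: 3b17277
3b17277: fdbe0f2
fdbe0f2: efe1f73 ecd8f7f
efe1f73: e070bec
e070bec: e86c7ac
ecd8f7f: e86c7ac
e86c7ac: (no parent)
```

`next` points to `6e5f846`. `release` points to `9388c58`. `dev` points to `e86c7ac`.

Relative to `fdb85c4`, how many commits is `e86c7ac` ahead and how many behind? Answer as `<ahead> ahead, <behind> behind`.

Reachable from e86c7ac: {e86c7ac}.
Reachable from fdb85c4: {3b17277, e070bec, e86c7ac, ecd8f7f, efe1f73, fdb85c4, fdbe0f2}.
Only in e86c7ac's history (ahead): {} — 0.
Only in fdb85c4's history (behind): {3b17277, e070bec, ecd8f7f, efe1f73, fdb85c4, fdbe0f2} — 6.

0 ahead, 6 behind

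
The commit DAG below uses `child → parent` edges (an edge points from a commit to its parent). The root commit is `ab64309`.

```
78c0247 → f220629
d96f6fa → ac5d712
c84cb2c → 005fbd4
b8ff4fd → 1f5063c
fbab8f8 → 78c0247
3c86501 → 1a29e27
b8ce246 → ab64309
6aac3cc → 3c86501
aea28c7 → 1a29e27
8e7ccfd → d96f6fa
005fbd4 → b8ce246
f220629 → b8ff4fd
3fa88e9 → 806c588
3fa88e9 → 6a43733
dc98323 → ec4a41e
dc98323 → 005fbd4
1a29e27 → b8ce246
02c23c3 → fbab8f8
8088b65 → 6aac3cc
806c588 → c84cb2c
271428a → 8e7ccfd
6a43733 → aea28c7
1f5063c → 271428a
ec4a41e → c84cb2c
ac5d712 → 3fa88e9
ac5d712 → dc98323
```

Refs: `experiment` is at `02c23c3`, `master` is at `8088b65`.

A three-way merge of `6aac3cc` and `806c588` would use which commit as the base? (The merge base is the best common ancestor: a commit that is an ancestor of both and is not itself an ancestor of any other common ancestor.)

Ancestors of 6aac3cc: {1a29e27, 3c86501, 6aac3cc, ab64309, b8ce246}.
Ancestors of 806c588: {005fbd4, 806c588, ab64309, b8ce246, c84cb2c}.
Common ancestors: {ab64309, b8ce246}.
Among these, b8ce246 is not an ancestor of any other common ancestor — it is the merge base.

b8ce246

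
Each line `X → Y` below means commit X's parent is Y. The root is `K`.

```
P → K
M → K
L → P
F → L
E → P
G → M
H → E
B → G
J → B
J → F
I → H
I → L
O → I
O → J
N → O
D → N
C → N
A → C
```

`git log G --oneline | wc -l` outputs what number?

Walking parent pointers from G: reachable set = {G, K, M}.
That is 3 commits.

3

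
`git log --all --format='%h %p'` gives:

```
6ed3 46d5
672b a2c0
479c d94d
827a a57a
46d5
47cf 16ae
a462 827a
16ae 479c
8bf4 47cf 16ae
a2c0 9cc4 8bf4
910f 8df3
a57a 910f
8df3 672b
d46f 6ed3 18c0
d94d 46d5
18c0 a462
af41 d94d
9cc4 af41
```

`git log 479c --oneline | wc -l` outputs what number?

Walking parent pointers from 479c: reachable set = {46d5, 479c, d94d}.
That is 3 commits.

3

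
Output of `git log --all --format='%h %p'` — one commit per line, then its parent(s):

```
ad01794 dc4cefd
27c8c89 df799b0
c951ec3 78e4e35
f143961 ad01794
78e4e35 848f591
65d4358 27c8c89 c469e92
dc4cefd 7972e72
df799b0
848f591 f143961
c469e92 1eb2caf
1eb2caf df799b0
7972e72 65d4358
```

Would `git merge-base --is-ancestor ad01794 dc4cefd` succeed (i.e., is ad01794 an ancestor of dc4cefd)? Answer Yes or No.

No

Ancestors of dc4cefd: {1eb2caf, 27c8c89, 65d4358, 7972e72, c469e92, dc4cefd, df799b0}.
ad01794 is not in that set, so it is not an ancestor of dc4cefd.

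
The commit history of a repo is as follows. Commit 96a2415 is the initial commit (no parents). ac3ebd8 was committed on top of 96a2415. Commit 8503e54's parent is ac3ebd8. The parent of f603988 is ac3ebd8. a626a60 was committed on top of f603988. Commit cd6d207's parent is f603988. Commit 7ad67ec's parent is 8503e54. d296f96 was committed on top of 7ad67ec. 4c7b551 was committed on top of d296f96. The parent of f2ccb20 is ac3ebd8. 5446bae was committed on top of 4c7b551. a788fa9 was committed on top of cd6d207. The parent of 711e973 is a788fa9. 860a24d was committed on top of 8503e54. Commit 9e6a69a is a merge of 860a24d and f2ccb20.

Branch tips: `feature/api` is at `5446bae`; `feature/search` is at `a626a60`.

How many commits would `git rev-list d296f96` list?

Walking parent pointers from d296f96: reachable set = {7ad67ec, 8503e54, 96a2415, ac3ebd8, d296f96}.
That is 5 commits.

5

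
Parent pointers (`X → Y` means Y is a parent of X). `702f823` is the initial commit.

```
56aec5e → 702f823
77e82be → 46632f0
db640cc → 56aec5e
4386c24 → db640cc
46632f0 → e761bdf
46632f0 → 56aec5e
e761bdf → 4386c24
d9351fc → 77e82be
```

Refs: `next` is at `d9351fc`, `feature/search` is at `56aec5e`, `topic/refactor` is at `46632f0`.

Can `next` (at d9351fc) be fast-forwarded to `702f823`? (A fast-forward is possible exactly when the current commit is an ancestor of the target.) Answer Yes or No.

A fast-forward from d9351fc to 702f823 is possible iff d9351fc is an ancestor of 702f823.
Ancestors of 702f823: {702f823}.
d9351fc is not among them, so fast-forward is not possible.

No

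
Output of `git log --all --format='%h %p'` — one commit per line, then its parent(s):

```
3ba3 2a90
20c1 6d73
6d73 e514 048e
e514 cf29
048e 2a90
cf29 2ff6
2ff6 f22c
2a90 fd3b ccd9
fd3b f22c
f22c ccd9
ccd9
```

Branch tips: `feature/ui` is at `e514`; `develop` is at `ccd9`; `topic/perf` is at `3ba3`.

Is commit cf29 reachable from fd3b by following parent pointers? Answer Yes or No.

Ancestors of fd3b: {ccd9, f22c, fd3b}.
cf29 is not in that set, so it is not an ancestor of fd3b.

No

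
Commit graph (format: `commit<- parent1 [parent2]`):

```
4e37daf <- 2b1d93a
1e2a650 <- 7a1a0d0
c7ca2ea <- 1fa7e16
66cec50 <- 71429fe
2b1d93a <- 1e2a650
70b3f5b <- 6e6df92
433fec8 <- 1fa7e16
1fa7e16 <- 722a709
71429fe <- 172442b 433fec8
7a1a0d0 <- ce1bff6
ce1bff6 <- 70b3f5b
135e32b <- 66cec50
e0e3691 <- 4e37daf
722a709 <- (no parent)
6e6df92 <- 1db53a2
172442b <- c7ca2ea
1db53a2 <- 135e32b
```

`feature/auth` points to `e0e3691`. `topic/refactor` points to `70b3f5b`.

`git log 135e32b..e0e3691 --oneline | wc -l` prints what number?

Reachable from e0e3691: {135e32b, 172442b, 1db53a2, 1e2a650, 1fa7e16, 2b1d93a, 433fec8, 4e37daf, 66cec50, 6e6df92, 70b3f5b, 71429fe, 722a709, 7a1a0d0, c7ca2ea, ce1bff6, e0e3691}.
Reachable from 135e32b: {135e32b, 172442b, 1fa7e16, 433fec8, 66cec50, 71429fe, 722a709, c7ca2ea}.
In e0e3691's history but not 135e32b's: {1db53a2, 1e2a650, 2b1d93a, 4e37daf, 6e6df92, 70b3f5b, 7a1a0d0, ce1bff6, e0e3691} — 9 commits.

9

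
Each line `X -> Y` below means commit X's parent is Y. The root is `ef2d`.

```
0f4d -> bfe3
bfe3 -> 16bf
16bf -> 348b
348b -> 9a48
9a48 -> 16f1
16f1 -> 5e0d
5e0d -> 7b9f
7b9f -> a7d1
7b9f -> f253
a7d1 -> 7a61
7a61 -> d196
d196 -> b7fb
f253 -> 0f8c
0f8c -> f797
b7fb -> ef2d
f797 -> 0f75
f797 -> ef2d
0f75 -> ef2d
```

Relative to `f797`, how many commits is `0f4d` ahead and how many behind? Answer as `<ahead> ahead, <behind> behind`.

Reachable from 0f4d: {0f4d, 0f75, 0f8c, 16bf, 16f1, 348b, 5e0d, 7a61, 7b9f, 9a48, a7d1, b7fb, bfe3, d196, ef2d, f253, f797}.
Reachable from f797: {0f75, ef2d, f797}.
Only in 0f4d's history (ahead): {0f4d, 0f8c, 16bf, 16f1, 348b, 5e0d, 7a61, 7b9f, 9a48, a7d1, b7fb, bfe3, d196, f253} — 14.
Only in f797's history (behind): {} — 0.

14 ahead, 0 behind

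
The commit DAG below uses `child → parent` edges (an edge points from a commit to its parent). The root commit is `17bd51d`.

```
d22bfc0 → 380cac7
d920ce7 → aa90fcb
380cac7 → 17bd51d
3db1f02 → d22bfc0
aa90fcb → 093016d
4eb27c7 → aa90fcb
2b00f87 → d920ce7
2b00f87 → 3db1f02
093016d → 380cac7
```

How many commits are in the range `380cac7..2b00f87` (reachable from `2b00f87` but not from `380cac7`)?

Reachable from 2b00f87: {093016d, 17bd51d, 2b00f87, 380cac7, 3db1f02, aa90fcb, d22bfc0, d920ce7}.
Reachable from 380cac7: {17bd51d, 380cac7}.
In 2b00f87's history but not 380cac7's: {093016d, 2b00f87, 3db1f02, aa90fcb, d22bfc0, d920ce7} — 6 commits.

6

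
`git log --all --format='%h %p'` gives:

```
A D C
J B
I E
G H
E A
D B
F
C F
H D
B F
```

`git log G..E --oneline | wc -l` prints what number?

Reachable from E: {A, B, C, D, E, F}.
Reachable from G: {B, D, F, G, H}.
In E's history but not G's: {A, C, E} — 3 commits.

3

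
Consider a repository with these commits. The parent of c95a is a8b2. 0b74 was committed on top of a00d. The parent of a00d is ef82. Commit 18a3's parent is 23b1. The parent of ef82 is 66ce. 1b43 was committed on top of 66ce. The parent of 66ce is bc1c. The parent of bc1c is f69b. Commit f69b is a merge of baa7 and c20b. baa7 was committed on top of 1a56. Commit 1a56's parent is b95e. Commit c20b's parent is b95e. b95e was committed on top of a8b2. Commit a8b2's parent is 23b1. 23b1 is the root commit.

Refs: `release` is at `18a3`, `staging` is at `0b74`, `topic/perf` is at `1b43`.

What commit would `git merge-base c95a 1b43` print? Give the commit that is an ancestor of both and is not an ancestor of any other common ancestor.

a8b2

Ancestors of c95a: {23b1, a8b2, c95a}.
Ancestors of 1b43: {1a56, 1b43, 23b1, 66ce, a8b2, b95e, baa7, bc1c, c20b, f69b}.
Common ancestors: {23b1, a8b2}.
Among these, a8b2 is not an ancestor of any other common ancestor — it is the merge base.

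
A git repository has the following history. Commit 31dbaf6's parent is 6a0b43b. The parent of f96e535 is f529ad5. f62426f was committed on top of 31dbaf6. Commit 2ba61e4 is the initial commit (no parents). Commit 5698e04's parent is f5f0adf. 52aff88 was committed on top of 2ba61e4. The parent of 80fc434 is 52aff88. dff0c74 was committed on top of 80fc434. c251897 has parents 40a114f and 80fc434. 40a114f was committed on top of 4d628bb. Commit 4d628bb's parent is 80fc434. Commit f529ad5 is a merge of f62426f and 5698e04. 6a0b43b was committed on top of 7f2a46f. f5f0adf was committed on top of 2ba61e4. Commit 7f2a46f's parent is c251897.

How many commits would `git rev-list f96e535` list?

Walking parent pointers from f96e535: reachable set = {2ba61e4, 31dbaf6, 40a114f, 4d628bb, 52aff88, 5698e04, 6a0b43b, 7f2a46f, 80fc434, c251897, f529ad5, f5f0adf, f62426f, f96e535}.
That is 14 commits.

14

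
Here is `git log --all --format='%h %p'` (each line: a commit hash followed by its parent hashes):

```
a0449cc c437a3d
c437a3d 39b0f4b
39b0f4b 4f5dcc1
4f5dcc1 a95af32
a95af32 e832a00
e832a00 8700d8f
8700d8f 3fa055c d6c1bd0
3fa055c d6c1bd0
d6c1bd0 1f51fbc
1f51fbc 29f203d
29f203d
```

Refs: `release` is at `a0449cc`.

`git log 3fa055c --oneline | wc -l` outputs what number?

Walking parent pointers from 3fa055c: reachable set = {1f51fbc, 29f203d, 3fa055c, d6c1bd0}.
That is 4 commits.

4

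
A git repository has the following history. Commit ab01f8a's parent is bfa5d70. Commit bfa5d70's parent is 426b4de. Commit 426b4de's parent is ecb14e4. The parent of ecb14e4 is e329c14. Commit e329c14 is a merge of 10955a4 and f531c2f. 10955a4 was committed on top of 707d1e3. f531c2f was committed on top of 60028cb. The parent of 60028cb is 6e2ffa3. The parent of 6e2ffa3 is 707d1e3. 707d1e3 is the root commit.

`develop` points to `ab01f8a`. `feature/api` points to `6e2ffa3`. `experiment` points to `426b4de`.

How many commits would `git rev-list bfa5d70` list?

9

Walking parent pointers from bfa5d70: reachable set = {10955a4, 426b4de, 60028cb, 6e2ffa3, 707d1e3, bfa5d70, e329c14, ecb14e4, f531c2f}.
That is 9 commits.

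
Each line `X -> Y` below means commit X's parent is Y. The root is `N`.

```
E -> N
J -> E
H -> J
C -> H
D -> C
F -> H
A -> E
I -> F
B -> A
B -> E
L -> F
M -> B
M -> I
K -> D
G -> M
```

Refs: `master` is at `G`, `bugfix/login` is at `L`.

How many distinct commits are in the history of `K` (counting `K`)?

Walking parent pointers from K: reachable set = {C, D, E, H, J, K, N}.
That is 7 commits.

7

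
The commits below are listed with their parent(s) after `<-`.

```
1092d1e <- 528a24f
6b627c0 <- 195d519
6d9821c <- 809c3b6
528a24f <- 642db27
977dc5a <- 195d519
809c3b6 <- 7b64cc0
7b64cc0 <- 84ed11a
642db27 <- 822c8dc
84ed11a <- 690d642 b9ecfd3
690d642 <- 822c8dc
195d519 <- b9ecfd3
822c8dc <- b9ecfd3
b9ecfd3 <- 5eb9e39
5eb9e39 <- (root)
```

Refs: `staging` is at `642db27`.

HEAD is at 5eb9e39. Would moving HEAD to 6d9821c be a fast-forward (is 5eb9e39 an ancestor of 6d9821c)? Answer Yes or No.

Yes

A fast-forward from 5eb9e39 to 6d9821c is possible iff 5eb9e39 is an ancestor of 6d9821c.
Ancestors of 6d9821c: {5eb9e39, 690d642, 6d9821c, 7b64cc0, 809c3b6, 822c8dc, 84ed11a, b9ecfd3}.
5eb9e39 is among them, so fast-forward is possible.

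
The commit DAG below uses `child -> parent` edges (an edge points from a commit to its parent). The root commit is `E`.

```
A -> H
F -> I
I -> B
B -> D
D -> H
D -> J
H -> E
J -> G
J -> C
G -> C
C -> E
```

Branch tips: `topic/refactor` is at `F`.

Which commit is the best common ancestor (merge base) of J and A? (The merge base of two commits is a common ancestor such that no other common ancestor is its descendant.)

E

Ancestors of J: {C, E, G, J}.
Ancestors of A: {A, E, H}.
Common ancestors: {E}.
The only common ancestor is E, so it is the merge base.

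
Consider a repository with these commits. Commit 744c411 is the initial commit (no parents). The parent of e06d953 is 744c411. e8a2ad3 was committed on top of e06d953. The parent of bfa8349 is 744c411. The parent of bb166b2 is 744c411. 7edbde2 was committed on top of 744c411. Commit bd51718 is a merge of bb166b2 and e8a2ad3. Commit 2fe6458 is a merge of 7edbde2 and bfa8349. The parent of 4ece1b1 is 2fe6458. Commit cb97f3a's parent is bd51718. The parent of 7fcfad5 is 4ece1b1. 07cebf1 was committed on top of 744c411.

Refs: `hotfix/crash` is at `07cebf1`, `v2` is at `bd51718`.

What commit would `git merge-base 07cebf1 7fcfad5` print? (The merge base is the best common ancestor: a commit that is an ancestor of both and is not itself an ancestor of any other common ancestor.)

744c411

Ancestors of 07cebf1: {07cebf1, 744c411}.
Ancestors of 7fcfad5: {2fe6458, 4ece1b1, 744c411, 7edbde2, 7fcfad5, bfa8349}.
Common ancestors: {744c411}.
The only common ancestor is 744c411, so it is the merge base.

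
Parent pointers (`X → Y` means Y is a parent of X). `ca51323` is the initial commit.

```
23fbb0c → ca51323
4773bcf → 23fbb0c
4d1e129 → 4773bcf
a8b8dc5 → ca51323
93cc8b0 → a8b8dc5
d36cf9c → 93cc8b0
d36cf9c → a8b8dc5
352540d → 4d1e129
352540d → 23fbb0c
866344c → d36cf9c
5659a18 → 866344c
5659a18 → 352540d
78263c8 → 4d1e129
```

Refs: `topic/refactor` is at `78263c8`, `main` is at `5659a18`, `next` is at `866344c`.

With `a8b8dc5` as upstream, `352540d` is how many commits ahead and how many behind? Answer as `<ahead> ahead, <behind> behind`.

4 ahead, 1 behind

Reachable from 352540d: {23fbb0c, 352540d, 4773bcf, 4d1e129, ca51323}.
Reachable from a8b8dc5: {a8b8dc5, ca51323}.
Only in 352540d's history (ahead): {23fbb0c, 352540d, 4773bcf, 4d1e129} — 4.
Only in a8b8dc5's history (behind): {a8b8dc5} — 1.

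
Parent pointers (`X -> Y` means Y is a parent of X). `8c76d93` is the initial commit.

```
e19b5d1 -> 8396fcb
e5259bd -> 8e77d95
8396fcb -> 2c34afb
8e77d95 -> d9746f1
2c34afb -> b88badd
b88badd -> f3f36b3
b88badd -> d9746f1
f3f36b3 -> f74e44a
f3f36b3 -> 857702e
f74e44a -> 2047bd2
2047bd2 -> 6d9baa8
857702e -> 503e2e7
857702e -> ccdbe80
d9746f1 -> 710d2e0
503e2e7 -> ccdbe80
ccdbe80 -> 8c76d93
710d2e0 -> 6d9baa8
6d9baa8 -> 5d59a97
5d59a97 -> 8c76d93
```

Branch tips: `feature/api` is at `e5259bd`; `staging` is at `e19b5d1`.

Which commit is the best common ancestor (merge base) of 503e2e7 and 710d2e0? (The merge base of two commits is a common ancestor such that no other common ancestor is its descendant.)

8c76d93

Ancestors of 503e2e7: {503e2e7, 8c76d93, ccdbe80}.
Ancestors of 710d2e0: {5d59a97, 6d9baa8, 710d2e0, 8c76d93}.
Common ancestors: {8c76d93}.
The only common ancestor is 8c76d93, so it is the merge base.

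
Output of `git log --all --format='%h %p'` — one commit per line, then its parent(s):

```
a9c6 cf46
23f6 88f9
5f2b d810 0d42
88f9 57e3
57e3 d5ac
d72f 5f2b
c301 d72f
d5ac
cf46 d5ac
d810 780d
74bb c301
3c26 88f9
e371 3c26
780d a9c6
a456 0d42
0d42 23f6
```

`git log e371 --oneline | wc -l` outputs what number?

Walking parent pointers from e371: reachable set = {3c26, 57e3, 88f9, d5ac, e371}.
That is 5 commits.

5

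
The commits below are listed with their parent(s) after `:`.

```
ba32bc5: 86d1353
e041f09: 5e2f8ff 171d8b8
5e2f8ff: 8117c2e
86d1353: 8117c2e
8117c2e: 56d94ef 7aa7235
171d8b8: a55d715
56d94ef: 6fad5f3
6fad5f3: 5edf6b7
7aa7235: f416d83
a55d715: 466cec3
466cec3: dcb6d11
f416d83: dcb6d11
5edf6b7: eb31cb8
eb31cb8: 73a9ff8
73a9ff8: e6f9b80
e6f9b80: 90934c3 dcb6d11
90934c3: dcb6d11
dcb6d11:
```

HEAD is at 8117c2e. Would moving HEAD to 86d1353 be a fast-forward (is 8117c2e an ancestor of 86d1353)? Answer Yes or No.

A fast-forward from 8117c2e to 86d1353 is possible iff 8117c2e is an ancestor of 86d1353.
Ancestors of 86d1353: {56d94ef, 5edf6b7, 6fad5f3, 73a9ff8, 7aa7235, 8117c2e, 86d1353, 90934c3, dcb6d11, e6f9b80, eb31cb8, f416d83}.
8117c2e is among them, so fast-forward is possible.

Yes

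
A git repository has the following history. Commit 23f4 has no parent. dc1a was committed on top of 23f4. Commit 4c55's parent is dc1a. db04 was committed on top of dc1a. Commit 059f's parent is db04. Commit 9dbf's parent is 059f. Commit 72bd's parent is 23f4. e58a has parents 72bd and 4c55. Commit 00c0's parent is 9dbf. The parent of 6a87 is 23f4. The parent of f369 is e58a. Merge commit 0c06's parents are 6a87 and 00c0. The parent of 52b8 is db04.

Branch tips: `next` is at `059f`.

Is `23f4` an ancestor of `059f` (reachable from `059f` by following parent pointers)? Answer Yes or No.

Ancestors of 059f (commits reachable by following parents): {059f, 23f4, db04, dc1a}.
23f4 is in that set, so it is an ancestor of 059f.

Yes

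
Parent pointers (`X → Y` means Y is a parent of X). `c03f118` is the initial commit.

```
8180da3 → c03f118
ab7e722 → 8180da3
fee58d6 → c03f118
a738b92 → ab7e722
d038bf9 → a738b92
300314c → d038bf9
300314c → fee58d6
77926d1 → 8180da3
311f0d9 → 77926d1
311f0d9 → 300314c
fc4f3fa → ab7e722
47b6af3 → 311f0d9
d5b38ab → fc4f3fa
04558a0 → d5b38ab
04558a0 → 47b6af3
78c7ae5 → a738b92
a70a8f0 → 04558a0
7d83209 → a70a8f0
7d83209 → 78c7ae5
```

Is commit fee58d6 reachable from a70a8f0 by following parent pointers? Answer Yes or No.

Ancestors of a70a8f0 (commits reachable by following parents): {04558a0, 300314c, 311f0d9, 47b6af3, 77926d1, 8180da3, a70a8f0, a738b92, ab7e722, c03f118, d038bf9, d5b38ab, fc4f3fa, fee58d6}.
fee58d6 is in that set, so it is an ancestor of a70a8f0.

Yes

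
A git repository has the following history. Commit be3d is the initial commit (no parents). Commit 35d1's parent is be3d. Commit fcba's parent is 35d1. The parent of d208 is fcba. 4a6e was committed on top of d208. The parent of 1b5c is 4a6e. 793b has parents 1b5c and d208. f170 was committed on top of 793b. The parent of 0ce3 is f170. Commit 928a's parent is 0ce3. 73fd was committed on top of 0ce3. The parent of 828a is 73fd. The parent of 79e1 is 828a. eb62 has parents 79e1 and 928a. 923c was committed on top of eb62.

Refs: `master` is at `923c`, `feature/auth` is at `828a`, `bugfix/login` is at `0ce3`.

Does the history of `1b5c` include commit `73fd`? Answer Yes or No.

Ancestors of 1b5c: {1b5c, 35d1, 4a6e, be3d, d208, fcba}.
73fd is not in that set, so it is not an ancestor of 1b5c.

No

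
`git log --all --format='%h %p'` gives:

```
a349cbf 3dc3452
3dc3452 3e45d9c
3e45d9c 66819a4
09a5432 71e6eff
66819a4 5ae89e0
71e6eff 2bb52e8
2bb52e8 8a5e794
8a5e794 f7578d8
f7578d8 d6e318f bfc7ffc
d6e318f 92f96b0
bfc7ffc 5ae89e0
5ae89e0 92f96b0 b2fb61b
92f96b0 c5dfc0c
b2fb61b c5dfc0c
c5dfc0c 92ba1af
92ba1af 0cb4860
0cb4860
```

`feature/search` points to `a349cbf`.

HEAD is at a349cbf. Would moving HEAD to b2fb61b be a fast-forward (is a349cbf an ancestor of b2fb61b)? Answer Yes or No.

No

A fast-forward from a349cbf to b2fb61b is possible iff a349cbf is an ancestor of b2fb61b.
Ancestors of b2fb61b: {0cb4860, 92ba1af, b2fb61b, c5dfc0c}.
a349cbf is not among them, so fast-forward is not possible.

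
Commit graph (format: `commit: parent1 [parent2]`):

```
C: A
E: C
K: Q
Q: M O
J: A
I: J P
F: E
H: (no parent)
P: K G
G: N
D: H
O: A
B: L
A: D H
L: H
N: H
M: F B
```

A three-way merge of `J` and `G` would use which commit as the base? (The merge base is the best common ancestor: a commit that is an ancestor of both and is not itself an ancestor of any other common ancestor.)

Ancestors of J: {A, D, H, J}.
Ancestors of G: {G, H, N}.
Common ancestors: {H}.
The only common ancestor is H, so it is the merge base.

H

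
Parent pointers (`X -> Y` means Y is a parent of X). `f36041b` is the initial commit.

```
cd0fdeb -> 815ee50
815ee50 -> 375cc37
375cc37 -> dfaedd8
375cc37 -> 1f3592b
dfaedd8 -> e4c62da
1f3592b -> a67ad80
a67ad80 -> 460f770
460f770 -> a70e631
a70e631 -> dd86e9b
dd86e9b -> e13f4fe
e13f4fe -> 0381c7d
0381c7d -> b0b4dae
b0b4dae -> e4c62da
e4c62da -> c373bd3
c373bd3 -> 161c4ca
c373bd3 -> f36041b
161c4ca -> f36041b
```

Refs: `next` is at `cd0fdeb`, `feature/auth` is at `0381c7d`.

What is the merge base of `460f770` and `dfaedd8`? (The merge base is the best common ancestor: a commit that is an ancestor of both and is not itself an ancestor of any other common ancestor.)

e4c62da

Ancestors of 460f770: {0381c7d, 161c4ca, 460f770, a70e631, b0b4dae, c373bd3, dd86e9b, e13f4fe, e4c62da, f36041b}.
Ancestors of dfaedd8: {161c4ca, c373bd3, dfaedd8, e4c62da, f36041b}.
Common ancestors: {161c4ca, c373bd3, e4c62da, f36041b}.
Among these, e4c62da is not an ancestor of any other common ancestor — it is the merge base.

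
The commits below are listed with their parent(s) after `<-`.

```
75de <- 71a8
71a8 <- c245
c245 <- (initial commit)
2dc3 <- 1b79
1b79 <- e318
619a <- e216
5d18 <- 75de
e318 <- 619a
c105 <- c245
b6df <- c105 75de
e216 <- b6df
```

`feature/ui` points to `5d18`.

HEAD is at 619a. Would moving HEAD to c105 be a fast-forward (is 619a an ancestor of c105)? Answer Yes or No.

A fast-forward from 619a to c105 is possible iff 619a is an ancestor of c105.
Ancestors of c105: {c105, c245}.
619a is not among them, so fast-forward is not possible.

No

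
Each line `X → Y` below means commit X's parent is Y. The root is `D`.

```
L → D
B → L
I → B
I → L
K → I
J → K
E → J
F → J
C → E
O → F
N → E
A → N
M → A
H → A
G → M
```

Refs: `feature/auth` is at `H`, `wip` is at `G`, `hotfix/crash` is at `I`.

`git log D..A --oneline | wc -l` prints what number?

Reachable from A: {A, B, D, E, I, J, K, L, N}.
Reachable from D: {D}.
In A's history but not D's: {A, B, E, I, J, K, L, N} — 8 commits.

8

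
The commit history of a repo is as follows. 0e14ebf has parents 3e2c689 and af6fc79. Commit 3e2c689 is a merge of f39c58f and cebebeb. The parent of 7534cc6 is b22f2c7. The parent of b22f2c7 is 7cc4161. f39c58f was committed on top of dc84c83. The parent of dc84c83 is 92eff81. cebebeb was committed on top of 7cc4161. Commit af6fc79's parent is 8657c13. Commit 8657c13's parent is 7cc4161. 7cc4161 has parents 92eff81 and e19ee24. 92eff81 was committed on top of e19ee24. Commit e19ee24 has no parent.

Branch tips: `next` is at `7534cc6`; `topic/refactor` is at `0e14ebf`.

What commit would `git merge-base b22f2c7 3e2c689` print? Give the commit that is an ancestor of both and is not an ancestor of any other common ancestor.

7cc4161

Ancestors of b22f2c7: {7cc4161, 92eff81, b22f2c7, e19ee24}.
Ancestors of 3e2c689: {3e2c689, 7cc4161, 92eff81, cebebeb, dc84c83, e19ee24, f39c58f}.
Common ancestors: {7cc4161, 92eff81, e19ee24}.
Among these, 7cc4161 is not an ancestor of any other common ancestor — it is the merge base.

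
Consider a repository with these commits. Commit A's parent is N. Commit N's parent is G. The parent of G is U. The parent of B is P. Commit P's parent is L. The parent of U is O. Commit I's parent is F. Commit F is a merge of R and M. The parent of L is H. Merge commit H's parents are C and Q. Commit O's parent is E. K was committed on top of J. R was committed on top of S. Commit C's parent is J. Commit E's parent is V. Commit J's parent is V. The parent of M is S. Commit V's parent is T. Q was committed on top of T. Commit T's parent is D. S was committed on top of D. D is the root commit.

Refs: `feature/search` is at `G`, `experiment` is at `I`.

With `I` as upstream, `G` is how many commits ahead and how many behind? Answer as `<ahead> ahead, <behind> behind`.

6 ahead, 5 behind

Reachable from G: {D, E, G, O, T, U, V}.
Reachable from I: {D, F, I, M, R, S}.
Only in G's history (ahead): {E, G, O, T, U, V} — 6.
Only in I's history (behind): {F, I, M, R, S} — 5.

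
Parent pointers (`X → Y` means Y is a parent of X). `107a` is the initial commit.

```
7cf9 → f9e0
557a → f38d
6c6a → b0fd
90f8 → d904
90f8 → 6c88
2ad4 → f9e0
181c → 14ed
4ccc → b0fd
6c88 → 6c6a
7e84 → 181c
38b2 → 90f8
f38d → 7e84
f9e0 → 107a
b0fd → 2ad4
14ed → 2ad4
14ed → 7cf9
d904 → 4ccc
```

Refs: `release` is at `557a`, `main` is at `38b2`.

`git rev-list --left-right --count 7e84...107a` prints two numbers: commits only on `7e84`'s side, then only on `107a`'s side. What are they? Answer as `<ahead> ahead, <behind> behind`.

Reachable from 7e84: {107a, 14ed, 181c, 2ad4, 7cf9, 7e84, f9e0}.
Reachable from 107a: {107a}.
Only in 7e84's history (ahead): {14ed, 181c, 2ad4, 7cf9, 7e84, f9e0} — 6.
Only in 107a's history (behind): {} — 0.

6 ahead, 0 behind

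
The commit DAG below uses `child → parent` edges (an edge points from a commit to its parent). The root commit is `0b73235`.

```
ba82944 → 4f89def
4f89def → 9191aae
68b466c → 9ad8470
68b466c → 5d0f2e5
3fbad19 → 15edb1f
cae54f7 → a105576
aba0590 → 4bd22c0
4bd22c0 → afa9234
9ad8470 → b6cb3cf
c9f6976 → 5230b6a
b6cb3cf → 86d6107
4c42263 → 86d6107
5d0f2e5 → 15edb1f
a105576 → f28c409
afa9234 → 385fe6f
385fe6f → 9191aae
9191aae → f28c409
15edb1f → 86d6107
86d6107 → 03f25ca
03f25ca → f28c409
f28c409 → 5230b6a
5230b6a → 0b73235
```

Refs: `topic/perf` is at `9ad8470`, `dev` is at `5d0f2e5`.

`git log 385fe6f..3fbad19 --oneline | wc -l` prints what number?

4

Reachable from 3fbad19: {03f25ca, 0b73235, 15edb1f, 3fbad19, 5230b6a, 86d6107, f28c409}.
Reachable from 385fe6f: {0b73235, 385fe6f, 5230b6a, 9191aae, f28c409}.
In 3fbad19's history but not 385fe6f's: {03f25ca, 15edb1f, 3fbad19, 86d6107} — 4 commits.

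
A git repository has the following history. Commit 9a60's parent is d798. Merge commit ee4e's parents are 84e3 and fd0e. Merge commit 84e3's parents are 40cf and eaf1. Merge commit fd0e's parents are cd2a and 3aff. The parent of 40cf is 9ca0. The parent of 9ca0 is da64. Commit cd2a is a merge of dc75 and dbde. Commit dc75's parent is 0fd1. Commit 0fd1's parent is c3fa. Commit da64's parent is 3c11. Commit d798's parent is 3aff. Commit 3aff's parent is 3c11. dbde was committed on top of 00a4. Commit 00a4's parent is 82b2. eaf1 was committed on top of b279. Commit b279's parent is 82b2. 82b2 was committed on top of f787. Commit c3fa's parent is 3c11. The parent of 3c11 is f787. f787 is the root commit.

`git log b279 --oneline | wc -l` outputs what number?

3

Walking parent pointers from b279: reachable set = {82b2, b279, f787}.
That is 3 commits.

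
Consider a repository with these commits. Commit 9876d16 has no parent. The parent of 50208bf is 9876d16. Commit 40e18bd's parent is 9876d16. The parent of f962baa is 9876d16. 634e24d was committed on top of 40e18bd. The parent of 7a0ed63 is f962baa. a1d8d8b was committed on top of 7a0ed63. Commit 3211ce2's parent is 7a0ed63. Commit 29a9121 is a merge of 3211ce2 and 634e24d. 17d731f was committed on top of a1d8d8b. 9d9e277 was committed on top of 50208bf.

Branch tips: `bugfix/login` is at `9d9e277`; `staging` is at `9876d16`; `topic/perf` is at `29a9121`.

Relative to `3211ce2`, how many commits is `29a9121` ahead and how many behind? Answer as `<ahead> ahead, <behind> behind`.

Reachable from 29a9121: {29a9121, 3211ce2, 40e18bd, 634e24d, 7a0ed63, 9876d16, f962baa}.
Reachable from 3211ce2: {3211ce2, 7a0ed63, 9876d16, f962baa}.
Only in 29a9121's history (ahead): {29a9121, 40e18bd, 634e24d} — 3.
Only in 3211ce2's history (behind): {} — 0.

3 ahead, 0 behind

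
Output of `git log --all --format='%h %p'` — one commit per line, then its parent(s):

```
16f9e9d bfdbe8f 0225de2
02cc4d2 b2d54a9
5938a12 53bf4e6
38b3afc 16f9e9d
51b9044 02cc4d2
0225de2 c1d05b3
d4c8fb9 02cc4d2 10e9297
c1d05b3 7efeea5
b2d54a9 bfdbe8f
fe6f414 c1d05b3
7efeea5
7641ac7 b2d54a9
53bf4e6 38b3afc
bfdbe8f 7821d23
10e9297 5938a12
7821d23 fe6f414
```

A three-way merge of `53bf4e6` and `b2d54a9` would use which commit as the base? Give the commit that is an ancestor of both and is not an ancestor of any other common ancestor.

bfdbe8f

Ancestors of 53bf4e6: {0225de2, 16f9e9d, 38b3afc, 53bf4e6, 7821d23, 7efeea5, bfdbe8f, c1d05b3, fe6f414}.
Ancestors of b2d54a9: {7821d23, 7efeea5, b2d54a9, bfdbe8f, c1d05b3, fe6f414}.
Common ancestors: {7821d23, 7efeea5, bfdbe8f, c1d05b3, fe6f414}.
Among these, bfdbe8f is not an ancestor of any other common ancestor — it is the merge base.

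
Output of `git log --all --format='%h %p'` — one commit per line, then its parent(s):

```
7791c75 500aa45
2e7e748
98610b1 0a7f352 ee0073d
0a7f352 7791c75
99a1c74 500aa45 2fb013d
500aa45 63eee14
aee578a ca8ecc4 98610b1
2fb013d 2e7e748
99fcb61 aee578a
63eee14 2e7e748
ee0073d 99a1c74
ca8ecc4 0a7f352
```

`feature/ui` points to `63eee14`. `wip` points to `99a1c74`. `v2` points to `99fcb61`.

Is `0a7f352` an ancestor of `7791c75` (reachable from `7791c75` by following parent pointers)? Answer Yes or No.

Ancestors of 7791c75: {2e7e748, 500aa45, 63eee14, 7791c75}.
0a7f352 is not in that set, so it is not an ancestor of 7791c75.

No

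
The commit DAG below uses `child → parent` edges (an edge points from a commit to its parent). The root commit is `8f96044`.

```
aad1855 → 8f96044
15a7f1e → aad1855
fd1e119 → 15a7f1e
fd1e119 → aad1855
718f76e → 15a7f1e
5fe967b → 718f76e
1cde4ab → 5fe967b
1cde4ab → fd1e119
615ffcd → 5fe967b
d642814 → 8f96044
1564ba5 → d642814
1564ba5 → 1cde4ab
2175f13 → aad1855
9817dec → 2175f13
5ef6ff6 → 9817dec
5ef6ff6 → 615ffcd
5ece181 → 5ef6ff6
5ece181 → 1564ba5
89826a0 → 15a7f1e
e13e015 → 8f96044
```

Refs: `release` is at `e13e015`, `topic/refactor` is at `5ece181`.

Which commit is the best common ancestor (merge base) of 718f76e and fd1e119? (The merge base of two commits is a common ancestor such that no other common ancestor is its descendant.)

Ancestors of 718f76e: {15a7f1e, 718f76e, 8f96044, aad1855}.
Ancestors of fd1e119: {15a7f1e, 8f96044, aad1855, fd1e119}.
Common ancestors: {15a7f1e, 8f96044, aad1855}.
Among these, 15a7f1e is not an ancestor of any other common ancestor — it is the merge base.

15a7f1e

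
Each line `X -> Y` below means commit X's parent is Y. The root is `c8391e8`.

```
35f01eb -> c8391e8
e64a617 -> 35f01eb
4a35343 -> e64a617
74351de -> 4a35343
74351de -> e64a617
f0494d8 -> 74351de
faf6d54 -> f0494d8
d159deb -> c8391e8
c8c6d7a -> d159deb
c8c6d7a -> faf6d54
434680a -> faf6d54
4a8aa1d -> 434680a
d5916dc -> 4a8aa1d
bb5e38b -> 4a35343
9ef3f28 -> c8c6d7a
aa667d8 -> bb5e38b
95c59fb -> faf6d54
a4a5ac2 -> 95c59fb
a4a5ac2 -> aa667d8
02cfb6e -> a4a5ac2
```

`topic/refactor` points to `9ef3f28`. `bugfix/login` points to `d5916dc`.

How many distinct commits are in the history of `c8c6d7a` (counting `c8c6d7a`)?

9

Walking parent pointers from c8c6d7a: reachable set = {35f01eb, 4a35343, 74351de, c8391e8, c8c6d7a, d159deb, e64a617, f0494d8, faf6d54}.
That is 9 commits.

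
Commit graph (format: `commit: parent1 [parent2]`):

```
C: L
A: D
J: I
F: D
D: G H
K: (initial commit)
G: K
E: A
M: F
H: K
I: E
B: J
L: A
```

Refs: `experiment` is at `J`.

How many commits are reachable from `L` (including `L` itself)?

6

Walking parent pointers from L: reachable set = {A, D, G, H, K, L}.
That is 6 commits.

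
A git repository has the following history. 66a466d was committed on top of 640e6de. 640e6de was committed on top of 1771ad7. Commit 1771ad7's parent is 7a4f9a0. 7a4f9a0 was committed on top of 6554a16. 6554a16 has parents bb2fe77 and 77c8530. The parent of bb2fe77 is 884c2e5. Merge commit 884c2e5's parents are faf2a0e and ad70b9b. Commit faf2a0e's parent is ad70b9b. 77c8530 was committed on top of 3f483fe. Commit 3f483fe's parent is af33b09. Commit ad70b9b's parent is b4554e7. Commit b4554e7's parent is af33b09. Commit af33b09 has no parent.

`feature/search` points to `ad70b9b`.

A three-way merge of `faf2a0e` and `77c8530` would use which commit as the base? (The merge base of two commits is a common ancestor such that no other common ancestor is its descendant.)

af33b09

Ancestors of faf2a0e: {ad70b9b, af33b09, b4554e7, faf2a0e}.
Ancestors of 77c8530: {3f483fe, 77c8530, af33b09}.
Common ancestors: {af33b09}.
The only common ancestor is af33b09, so it is the merge base.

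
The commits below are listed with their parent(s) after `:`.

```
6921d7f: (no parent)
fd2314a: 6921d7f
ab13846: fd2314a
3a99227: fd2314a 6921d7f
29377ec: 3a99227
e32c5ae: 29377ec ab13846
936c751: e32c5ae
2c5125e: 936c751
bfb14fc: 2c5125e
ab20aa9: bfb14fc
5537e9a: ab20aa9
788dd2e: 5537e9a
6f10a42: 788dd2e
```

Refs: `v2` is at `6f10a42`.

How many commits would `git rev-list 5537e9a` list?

11

Walking parent pointers from 5537e9a: reachable set = {29377ec, 2c5125e, 3a99227, 5537e9a, 6921d7f, 936c751, ab13846, ab20aa9, bfb14fc, e32c5ae, fd2314a}.
That is 11 commits.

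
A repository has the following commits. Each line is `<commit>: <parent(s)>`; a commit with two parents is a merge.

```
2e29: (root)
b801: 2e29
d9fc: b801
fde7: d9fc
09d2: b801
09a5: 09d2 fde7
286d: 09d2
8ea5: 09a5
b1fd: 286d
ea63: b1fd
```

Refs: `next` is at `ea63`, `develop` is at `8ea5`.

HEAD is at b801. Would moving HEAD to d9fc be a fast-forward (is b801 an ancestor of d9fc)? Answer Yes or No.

A fast-forward from b801 to d9fc is possible iff b801 is an ancestor of d9fc.
Ancestors of d9fc: {2e29, b801, d9fc}.
b801 is among them, so fast-forward is possible.

Yes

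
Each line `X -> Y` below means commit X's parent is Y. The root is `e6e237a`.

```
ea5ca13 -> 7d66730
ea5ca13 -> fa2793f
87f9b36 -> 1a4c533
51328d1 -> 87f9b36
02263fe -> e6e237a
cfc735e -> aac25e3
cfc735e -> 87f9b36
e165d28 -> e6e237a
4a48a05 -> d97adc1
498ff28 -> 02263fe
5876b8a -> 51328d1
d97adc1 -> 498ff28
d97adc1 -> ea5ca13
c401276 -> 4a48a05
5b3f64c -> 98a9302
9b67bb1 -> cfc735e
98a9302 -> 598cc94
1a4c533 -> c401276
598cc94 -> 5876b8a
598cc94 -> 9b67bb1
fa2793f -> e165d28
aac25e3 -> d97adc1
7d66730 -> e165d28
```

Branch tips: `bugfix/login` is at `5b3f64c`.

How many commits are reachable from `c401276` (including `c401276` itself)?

Walking parent pointers from c401276: reachable set = {02263fe, 498ff28, 4a48a05, 7d66730, c401276, d97adc1, e165d28, e6e237a, ea5ca13, fa2793f}.
That is 10 commits.

10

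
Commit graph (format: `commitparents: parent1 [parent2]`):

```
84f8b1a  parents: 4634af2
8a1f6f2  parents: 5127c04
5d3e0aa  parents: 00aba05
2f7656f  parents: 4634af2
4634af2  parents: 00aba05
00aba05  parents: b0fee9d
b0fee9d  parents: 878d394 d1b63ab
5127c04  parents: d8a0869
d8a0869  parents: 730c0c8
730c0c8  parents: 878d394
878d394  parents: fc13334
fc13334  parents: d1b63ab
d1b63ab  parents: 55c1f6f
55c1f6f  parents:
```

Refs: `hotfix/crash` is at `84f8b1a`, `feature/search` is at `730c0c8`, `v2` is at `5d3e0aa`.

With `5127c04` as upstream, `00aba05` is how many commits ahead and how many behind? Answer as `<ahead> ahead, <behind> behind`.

Reachable from 00aba05: {00aba05, 55c1f6f, 878d394, b0fee9d, d1b63ab, fc13334}.
Reachable from 5127c04: {5127c04, 55c1f6f, 730c0c8, 878d394, d1b63ab, d8a0869, fc13334}.
Only in 00aba05's history (ahead): {00aba05, b0fee9d} — 2.
Only in 5127c04's history (behind): {5127c04, 730c0c8, d8a0869} — 3.

2 ahead, 3 behind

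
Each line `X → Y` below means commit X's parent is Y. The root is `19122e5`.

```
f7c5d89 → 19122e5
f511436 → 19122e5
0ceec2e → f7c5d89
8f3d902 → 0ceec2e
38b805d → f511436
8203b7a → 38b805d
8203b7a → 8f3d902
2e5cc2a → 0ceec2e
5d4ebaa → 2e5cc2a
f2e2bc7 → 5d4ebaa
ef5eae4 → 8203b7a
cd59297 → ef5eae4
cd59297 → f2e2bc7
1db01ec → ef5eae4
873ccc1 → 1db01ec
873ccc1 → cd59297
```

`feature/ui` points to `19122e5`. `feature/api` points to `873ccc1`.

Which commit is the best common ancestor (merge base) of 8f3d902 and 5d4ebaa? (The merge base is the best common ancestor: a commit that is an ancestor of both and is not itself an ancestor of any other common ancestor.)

Ancestors of 8f3d902: {0ceec2e, 19122e5, 8f3d902, f7c5d89}.
Ancestors of 5d4ebaa: {0ceec2e, 19122e5, 2e5cc2a, 5d4ebaa, f7c5d89}.
Common ancestors: {0ceec2e, 19122e5, f7c5d89}.
Among these, 0ceec2e is not an ancestor of any other common ancestor — it is the merge base.

0ceec2e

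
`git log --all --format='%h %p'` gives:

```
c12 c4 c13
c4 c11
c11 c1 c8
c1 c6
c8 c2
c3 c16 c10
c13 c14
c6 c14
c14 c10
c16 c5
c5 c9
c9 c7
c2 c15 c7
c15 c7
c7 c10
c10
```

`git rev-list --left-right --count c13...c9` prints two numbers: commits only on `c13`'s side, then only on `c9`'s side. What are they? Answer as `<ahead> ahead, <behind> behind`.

Reachable from c13: {c10, c13, c14}.
Reachable from c9: {c10, c7, c9}.
Only in c13's history (ahead): {c13, c14} — 2.
Only in c9's history (behind): {c7, c9} — 2.

2 ahead, 2 behind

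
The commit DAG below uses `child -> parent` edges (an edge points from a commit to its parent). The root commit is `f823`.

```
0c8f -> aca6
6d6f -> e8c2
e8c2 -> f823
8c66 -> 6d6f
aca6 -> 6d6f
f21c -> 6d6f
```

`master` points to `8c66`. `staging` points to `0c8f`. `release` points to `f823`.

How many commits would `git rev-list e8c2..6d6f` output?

Reachable from 6d6f: {6d6f, e8c2, f823}.
Reachable from e8c2: {e8c2, f823}.
In 6d6f's history but not e8c2's: {6d6f} — 1 commit.

1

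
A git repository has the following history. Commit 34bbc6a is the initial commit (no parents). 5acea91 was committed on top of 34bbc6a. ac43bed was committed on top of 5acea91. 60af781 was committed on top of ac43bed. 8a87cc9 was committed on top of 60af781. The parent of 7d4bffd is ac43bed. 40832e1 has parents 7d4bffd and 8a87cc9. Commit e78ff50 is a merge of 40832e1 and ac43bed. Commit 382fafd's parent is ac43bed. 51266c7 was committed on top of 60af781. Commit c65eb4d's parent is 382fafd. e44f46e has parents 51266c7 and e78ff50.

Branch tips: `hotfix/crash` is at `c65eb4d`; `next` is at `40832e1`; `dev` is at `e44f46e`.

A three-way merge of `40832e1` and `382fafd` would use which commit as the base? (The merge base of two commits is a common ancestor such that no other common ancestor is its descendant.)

Ancestors of 40832e1: {34bbc6a, 40832e1, 5acea91, 60af781, 7d4bffd, 8a87cc9, ac43bed}.
Ancestors of 382fafd: {34bbc6a, 382fafd, 5acea91, ac43bed}.
Common ancestors: {34bbc6a, 5acea91, ac43bed}.
Among these, ac43bed is not an ancestor of any other common ancestor — it is the merge base.

ac43bed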